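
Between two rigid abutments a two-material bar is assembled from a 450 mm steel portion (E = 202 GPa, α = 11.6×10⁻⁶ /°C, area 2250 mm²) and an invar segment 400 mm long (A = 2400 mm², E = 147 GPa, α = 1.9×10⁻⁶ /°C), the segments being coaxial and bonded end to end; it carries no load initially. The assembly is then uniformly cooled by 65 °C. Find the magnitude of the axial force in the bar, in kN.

If the supports were absent, the total length change would be Σ αᵢΔT Lᵢ = 11.6×10⁻⁶×65×450 + 1.9×10⁻⁶×65×400 = 0.3887 mm.
The rigid supports impose zero overall length change; the single axial force P common to all segments must satisfy P Σ Lᵢ/(AᵢEᵢ) = δ_free.
Σ Lᵢ/(AᵢEᵢ) = 450/(2250×202×10³) + 400/(2400×147×10³) = 2.124×10⁻⁶ mm/N.
So P = 0.3887 / 2.124×10⁻⁶ = 183 kN, tensile.

P ≈ 183 kN (tensile)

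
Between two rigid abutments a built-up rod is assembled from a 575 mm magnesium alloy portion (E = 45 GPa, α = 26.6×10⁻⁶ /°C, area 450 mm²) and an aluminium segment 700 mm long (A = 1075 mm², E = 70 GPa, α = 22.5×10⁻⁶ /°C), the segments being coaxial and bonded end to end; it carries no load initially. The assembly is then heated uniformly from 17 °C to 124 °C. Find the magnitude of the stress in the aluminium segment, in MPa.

σ ≈ 82 MPa (compressive)

Free thermal expansion of the whole bar: Σ αᵢΔT Lᵢ = 26.6×10⁻⁶×107×575 + 22.5×10⁻⁶×107×700 = 3.322 mm.
Since the ends are fixed, an axial force P builds up, equal in every segment, with P · Σ Lᵢ/(AᵢEᵢ) = δ_free.
The series flexibility is Σ Lᵢ/(AᵢEᵢ) = 575/(450×45×10³) + 700/(1075×70×10³) = 3.77×10⁻⁵ mm/N.
Hence P = δ_free / Σ(L/AE) = 3.322/3.77×10⁻⁵ = 88.12 kN (compressive).
σ_{aluminium} = P / A = 88120 / 1075 = 81.97 MPa.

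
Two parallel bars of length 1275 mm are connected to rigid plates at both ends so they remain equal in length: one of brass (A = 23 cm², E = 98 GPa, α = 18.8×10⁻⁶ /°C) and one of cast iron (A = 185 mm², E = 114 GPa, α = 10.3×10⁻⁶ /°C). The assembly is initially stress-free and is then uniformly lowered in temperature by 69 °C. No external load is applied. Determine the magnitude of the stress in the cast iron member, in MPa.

Both members must finish at the same length. With the larger α, the brass tends to over-contract; the plates restrain it, putting the brass in tension and the cast iron in compression. With no external load the two internal forces are equal and opposite, magnitude P.
Equating the net (thermal + elastic) strains gives |α₁ − α₂|·ΔT = P·[1/(A₁E₁) + 1/(A₂E₂)].
|α₁ − α₂|·ΔT = 8.5×10⁻⁶ × 69 = 0.0005865.
1/(A₁E₁) + 1/(A₂E₂) = 1/(2300×98×10³) + 1/(185×114×10³) = 5.185×10⁻⁸ N⁻¹.
So P = 0.0005865 / 5.185×10⁻⁸ = 11.31 kN.
σ_{cast iron} = P/A₂ = 11310/185 = 61.14 MPa, compressive.

σ ≈ 61.1 MPa (compressive)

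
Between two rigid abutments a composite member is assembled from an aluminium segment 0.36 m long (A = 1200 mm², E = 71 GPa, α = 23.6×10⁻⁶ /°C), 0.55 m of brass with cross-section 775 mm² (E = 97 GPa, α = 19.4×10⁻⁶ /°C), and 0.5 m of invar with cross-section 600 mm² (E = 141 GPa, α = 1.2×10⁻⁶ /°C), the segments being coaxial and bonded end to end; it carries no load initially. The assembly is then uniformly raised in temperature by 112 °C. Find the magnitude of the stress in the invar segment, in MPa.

Free thermal expansion of the whole bar: Σ αᵢΔT Lᵢ = 23.6×10⁻⁶×112×360 + 19.4×10⁻⁶×112×550 + 1.2×10⁻⁶×112×500 = 2.214 mm.
The rigid supports impose zero overall length change; the single axial force P common to all segments must satisfy P Σ Lᵢ/(AᵢEᵢ) = δ_free.
The series flexibility is Σ Lᵢ/(AᵢEᵢ) = 360/(1200×71×10³) + 550/(775×97×10³) + 500/(600×141×10³) = 1.745×10⁻⁵ mm/N.
So P = 2.214 / 1.745×10⁻⁵ = 126.9 kN, compressive.
σ_{invar} = P / A = 126900 / 600 = 211.4 MPa.

σ ≈ 211 MPa (compressive)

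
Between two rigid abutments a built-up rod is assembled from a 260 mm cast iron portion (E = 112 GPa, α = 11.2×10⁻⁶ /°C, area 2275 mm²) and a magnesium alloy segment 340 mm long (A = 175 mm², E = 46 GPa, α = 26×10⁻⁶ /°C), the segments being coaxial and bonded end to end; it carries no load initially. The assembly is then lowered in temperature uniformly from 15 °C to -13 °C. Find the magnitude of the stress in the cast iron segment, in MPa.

If the supports were absent, the total length change would be Σ αᵢΔT Lᵢ = 11.2×10⁻⁶×28×260 + 26×10⁻⁶×28×340 = 0.3291 mm.
Since the ends are fixed, an axial force P builds up, equal in every segment, with P · Σ Lᵢ/(AᵢEᵢ) = δ_free.
The series flexibility is Σ Lᵢ/(AᵢEᵢ) = 260/(2275×112×10³) + 340/(175×46×10³) = 4.326×10⁻⁵ mm/N.
Hence P = δ_free / Σ(L/AE) = 0.3291/4.326×10⁻⁵ = 7.607 kN (tensile).
σ_{cast iron} = P / A = 7607 / 2275 = 3.344 MPa.

σ ≈ 3.34 MPa (tensile)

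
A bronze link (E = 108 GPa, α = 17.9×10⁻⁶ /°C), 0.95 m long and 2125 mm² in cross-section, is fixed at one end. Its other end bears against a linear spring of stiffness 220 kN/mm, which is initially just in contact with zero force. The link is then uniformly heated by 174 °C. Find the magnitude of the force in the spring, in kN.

The unrestrained thermal change is αΔT L = 17.9×10⁻⁶ × 174 × 950 = 2.959 mm.
With a force P in the spring, the elastic change of the link is PL/(AE) and that of the spring is P/k; compatibility requires their sum to equal δ_free.
P [ L/(AE) + 1/k ] = δ_free → P [ 950/(2125×108×10³) + 1/(220×10³) ] = 2.959.
P = 2.959 / 8.685×10⁻⁶ = 340700 N.

P ≈ 341 kN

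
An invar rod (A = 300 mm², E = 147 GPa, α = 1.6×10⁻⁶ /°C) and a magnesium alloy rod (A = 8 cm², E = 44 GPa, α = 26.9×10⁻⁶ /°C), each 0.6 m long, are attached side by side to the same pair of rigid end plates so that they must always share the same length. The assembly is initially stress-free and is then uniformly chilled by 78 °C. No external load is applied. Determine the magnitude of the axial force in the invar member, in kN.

Both members must finish at the same length. With the larger α, the magnesium alloy tends to over-contract; the plates restrain it, putting the magnesium alloy in tension and the invar in compression. With no external load the two internal forces are equal and opposite, magnitude P.
Equating the net (thermal + elastic) strains gives |α₁ − α₂|·ΔT = P·[1/(A₁E₁) + 1/(A₂E₂)].
|α₁ − α₂|·ΔT = 25.3×10⁻⁶ × 78 = 0.001973.
1/(A₁E₁) + 1/(A₂E₂) = 1/(300×147×10³) + 1/(800×44×10³) = 5.108×10⁻⁸ N⁻¹.
So P = 0.001973 / 5.108×10⁻⁸ = 38.63 kN.

P ≈ 38.6 kN (compressive in the invar)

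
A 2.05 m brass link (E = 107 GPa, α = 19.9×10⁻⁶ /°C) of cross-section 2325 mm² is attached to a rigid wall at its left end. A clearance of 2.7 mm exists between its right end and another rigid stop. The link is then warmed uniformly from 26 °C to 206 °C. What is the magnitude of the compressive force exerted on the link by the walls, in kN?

Unrestrained expansion: δ_free = αΔT L = 19.9×10⁻⁶ × 180 × 2050 = 7.343 mm.
After closing the 2.7 mm clearance, 7.343 − 2.7 = 4.643 mm of expansion remains to be suppressed by the wall.
That suppressed elongation corresponds to σ = E·Δ/L = 107×10³ × 4.643/2050 = 242.3 MPa.
P = σA = 242.3 × 2325 = 563.5 kN.

P ≈ 563 kN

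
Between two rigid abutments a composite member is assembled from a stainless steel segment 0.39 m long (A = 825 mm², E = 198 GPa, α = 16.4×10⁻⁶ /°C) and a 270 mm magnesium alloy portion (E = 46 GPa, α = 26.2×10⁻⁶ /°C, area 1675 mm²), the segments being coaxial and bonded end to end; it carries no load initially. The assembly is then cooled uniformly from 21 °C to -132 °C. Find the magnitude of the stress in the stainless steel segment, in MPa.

Free thermal contraction of the whole bar: Σ αᵢΔT Lᵢ = 16.4×10⁻⁶×153×390 + 26.2×10⁻⁶×153×270 = 2.061 mm.
The walls prevent any net length change, so an axial force P (same in every segment) develops. Compatibility: P · Σ Lᵢ/(AᵢEᵢ) = δ_free.
The series flexibility is Σ Lᵢ/(AᵢEᵢ) = 390/(825×198×10³) + 270/(1675×46×10³) = 5.892×10⁻⁶ mm/N.
So P = 2.061 / 5.892×10⁻⁶ = 349.8 kN, tensile.
σ_{stainless steel} = P / A = 349800 / 825 = 424 MPa.

σ ≈ 424 MPa (tensile)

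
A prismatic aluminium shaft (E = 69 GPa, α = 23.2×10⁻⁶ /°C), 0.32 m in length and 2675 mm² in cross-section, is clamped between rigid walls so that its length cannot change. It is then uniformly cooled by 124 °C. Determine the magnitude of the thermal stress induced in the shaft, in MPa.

Because both ends are immovable the net strain is zero, and the suppressed thermal strain is αΔT = 23.2×10⁻⁶ × 124 = 2876.8×10⁻⁶.
σ = EαΔT = 69×10³ × 23.2×10⁻⁶ × 124 = 198.5 MPa (tensile; the shaft is trying to contract).

σ ≈ 198 MPa (tensile)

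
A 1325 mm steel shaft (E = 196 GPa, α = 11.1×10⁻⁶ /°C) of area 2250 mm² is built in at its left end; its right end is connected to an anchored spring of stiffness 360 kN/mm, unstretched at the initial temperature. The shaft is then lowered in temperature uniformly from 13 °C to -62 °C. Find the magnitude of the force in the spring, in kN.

Free thermal contraction: δ_free = αΔT L = 11.1×10⁻⁶ × 75 × 1325 = 1.103 mm.
Let P be the tensile force in the spring. The shaft extends elastically by PL/(AE) and the spring stretches by P/k; together these equal δ_free.
P [ L/(AE) + 1/k ] = δ_free → P [ 1325/(2250×196×10³) + 1/(360×10³) ] = 1.103.
P = 1.103 / 5.782×10⁻⁶ = 190800 N.

P ≈ 191 kN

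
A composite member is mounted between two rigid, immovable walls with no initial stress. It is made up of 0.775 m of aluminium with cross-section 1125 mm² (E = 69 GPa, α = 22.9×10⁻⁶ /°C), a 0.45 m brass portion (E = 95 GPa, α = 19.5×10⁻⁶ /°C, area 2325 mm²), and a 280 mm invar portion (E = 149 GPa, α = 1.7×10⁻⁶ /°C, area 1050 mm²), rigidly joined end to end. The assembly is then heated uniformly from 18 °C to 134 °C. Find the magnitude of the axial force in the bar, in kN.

If the supports were absent, the total length change would be Σ αᵢΔT Lᵢ = 22.9×10⁻⁶×116×775 + 19.5×10⁻⁶×116×450 + 1.7×10⁻⁶×116×280 = 3.132 mm.
Since the ends are fixed, an axial force P builds up, equal in every segment, with P · Σ Lᵢ/(AᵢEᵢ) = δ_free.
The series flexibility is Σ Lᵢ/(AᵢEᵢ) = 775/(1125×69×10³) + 450/(2325×95×10³) + 280/(1050×149×10³) = 1.381×10⁻⁵ mm/N.
Hence P = δ_free / Σ(L/AE) = 3.132/1.381×10⁻⁵ = 226.8 kN (compressive).

P ≈ 227 kN (compressive)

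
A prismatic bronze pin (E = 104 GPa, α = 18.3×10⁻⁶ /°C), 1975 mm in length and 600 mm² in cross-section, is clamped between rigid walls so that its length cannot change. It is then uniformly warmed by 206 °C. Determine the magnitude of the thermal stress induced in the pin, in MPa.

σ ≈ 392 MPa (compressive)

Because both ends are immovable the net strain is zero, and the suppressed thermal strain is αΔT = 18.3×10⁻⁶ × 206 = 3769.8×10⁻⁶.
The stress required to suppress this strain is σ = Eε = 104×10³ × 3769.8×10⁻⁶ = 392.1 MPa, compressive since the pin is trying to expand.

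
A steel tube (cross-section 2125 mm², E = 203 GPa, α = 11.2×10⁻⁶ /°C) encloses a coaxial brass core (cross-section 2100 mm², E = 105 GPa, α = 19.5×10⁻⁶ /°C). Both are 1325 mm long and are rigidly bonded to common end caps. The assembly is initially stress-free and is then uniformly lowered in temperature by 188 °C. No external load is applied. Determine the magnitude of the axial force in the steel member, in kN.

Equilibrium of a rigid end plate with no external load gives equal and opposite internal forces ±P in the two members. Since α_{brass} > α_{steel}, cooling drives the brass into tension and the steel into compression.
Equating the net (thermal + elastic) strains gives |α₁ − α₂|·ΔT = P·[1/(A₁E₁) + 1/(A₂E₂)].
|α₁ − α₂|·ΔT = 8.3×10⁻⁶ × 188 = 0.00156.
1/(A₁E₁) + 1/(A₂E₂) = 1/(2125×203×10³) + 1/(2100×105×10³) = 6.853×10⁻⁹ N⁻¹.
P = 0.00156 / 6.853×10⁻⁹ = 227700 N = 227.7 kN.

P ≈ 228 kN (compressive in the steel)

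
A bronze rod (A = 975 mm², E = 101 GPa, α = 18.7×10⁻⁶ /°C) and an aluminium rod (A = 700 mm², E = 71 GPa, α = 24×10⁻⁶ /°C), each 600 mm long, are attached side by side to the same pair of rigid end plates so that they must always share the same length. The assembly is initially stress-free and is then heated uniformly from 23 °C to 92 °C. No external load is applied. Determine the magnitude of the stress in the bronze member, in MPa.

Equilibrium of a rigid end plate with no external load gives equal and opposite internal forces ±P in the two members. Since α_{aluminium} > α_{bronze}, heating drives the aluminium into compression and the bronze into tension.
Setting the final lengths equal and cancelling L: (α₁ − α₂)ΔT = P/(A₁E₁) + P/(A₂E₂).
|α₁ − α₂|·ΔT = 5.3×10⁻⁶ × 69 = 0.0003657.
1/(A₁E₁) + 1/(A₂E₂) = 1/(975×101×10³) + 1/(700×71×10³) = 3.028×10⁻⁸ N⁻¹.
So P = 0.0003657 / 3.028×10⁻⁸ = 12.08 kN.
σ_{bronze} = P/A₁ = 12080/975 = 12.39 MPa, tensile.

σ ≈ 12.4 MPa (tensile)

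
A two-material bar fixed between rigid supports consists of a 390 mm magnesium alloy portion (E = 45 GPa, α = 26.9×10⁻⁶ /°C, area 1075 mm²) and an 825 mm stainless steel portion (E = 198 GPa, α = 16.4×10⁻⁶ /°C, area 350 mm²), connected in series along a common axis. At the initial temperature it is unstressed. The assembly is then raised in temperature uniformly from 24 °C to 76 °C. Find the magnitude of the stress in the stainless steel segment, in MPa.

If the supports were absent, the total length change would be Σ αᵢΔT Lᵢ = 26.9×10⁻⁶×52×390 + 16.4×10⁻⁶×52×825 = 1.249 mm.
The rigid supports impose zero overall length change; the single axial force P common to all segments must satisfy P Σ Lᵢ/(AᵢEᵢ) = δ_free.
Σ Lᵢ/(AᵢEᵢ) = 390/(1075×45×10³) + 825/(350×198×10³) = 1.997×10⁻⁵ mm/N.
P = 1.249 / 1.997×10⁻⁵ = 62560 N = 62.56 kN, compressive.
σ_{stainless steel} = P / A = 62560 / 350 = 178.7 MPa.

σ ≈ 179 MPa (compressive)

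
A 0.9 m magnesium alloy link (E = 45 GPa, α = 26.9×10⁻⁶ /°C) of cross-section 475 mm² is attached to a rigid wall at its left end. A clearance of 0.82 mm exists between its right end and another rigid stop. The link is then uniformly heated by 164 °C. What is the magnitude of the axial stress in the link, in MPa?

If the wall were absent the link would grow by αΔT L = 26.9×10⁻⁶ × 164 × 900 = 3.97 mm.
After closing the 0.82 mm clearance, 3.97 − 0.82 = 3.15 mm of expansion remains to be suppressed by the wall.
Compatibility: PL/(AE) = 3.15 mm, so σ = P/A = E × (3.15/900) = 157.5 MPa.

σ ≈ 158 MPa (compressive)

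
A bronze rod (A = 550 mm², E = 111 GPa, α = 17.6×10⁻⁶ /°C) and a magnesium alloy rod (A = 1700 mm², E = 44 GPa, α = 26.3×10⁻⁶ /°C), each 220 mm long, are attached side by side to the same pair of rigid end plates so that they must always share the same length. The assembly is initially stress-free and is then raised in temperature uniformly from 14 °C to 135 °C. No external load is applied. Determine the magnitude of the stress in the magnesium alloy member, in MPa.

σ ≈ 20.8 MPa (compressive)

Both members must finish at the same length. With the larger α, the magnesium alloy tends to over-expand; the plates restrain it, putting the magnesium alloy in compression and the bronze in tension. With no external load the two internal forces are equal and opposite, magnitude P.
Equating the net (thermal + elastic) strains gives |α₁ − α₂|·ΔT = P·[1/(A₁E₁) + 1/(A₂E₂)].
|α₁ − α₂|·ΔT = 8.7×10⁻⁶ × 121 = 0.001053.
1/(A₁E₁) + 1/(A₂E₂) = 1/(550×111×10³) + 1/(1700×44×10³) = 2.975×10⁻⁸ N⁻¹.
P = 0.001053 / 2.975×10⁻⁸ = 35390 N = 35.39 kN.
σ_{magnesium alloy} = P/A₂ = 35390/1700 = 20.82 MPa, compressive.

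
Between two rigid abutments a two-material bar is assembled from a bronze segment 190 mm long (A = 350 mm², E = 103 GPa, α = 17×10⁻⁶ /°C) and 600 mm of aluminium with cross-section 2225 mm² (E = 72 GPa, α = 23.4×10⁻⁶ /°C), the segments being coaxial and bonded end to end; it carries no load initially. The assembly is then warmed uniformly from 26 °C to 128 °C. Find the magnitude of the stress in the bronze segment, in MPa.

σ ≈ 558 MPa (compressive)

If the supports were absent, the total length change would be Σ αᵢΔT Lᵢ = 17×10⁻⁶×102×190 + 23.4×10⁻⁶×102×600 = 1.762 mm.
The walls prevent any net length change, so an axial force P (same in every segment) develops. Compatibility: P · Σ Lᵢ/(AᵢEᵢ) = δ_free.
The series flexibility is Σ Lᵢ/(AᵢEᵢ) = 190/(350×103×10³) + 600/(2225×72×10³) = 9.016×10⁻⁶ mm/N.
P = 1.762 / 9.016×10⁻⁶ = 195400 N = 195.4 kN, compressive.
σ_{bronze} = P / A = 195400 / 350 = 558.2 MPa.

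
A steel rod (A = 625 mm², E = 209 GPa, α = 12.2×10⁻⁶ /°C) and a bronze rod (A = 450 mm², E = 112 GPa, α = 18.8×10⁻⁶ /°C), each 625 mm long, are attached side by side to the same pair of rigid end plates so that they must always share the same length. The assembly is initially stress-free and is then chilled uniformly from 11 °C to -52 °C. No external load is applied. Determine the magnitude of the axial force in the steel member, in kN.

Both members must finish at the same length. With the larger α, the bronze tends to over-contract; the plates restrain it, putting the bronze in tension and the steel in compression. With no external load the two internal forces are equal and opposite, magnitude P.
Setting the final lengths equal and cancelling L: (α₁ − α₂)ΔT = P/(A₁E₁) + P/(A₂E₂).
|α₁ − α₂|·ΔT = 6.6×10⁻⁶ × 63 = 0.0004158.
1/(A₁E₁) + 1/(A₂E₂) = 1/(625×209×10³) + 1/(450×112×10³) = 2.75×10⁻⁸ N⁻¹.
P = 0.0004158 / 2.75×10⁻⁸ = 15120 N = 15.12 kN.

P ≈ 15.1 kN (compressive in the steel)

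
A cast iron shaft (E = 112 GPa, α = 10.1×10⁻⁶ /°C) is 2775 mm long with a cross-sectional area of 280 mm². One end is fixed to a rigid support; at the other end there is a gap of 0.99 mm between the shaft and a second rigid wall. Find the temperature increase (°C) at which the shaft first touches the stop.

ΔT ≈ 35.3 °C

The gap closes when αΔT L = 0.99 mm, since the shaft is still unstressed at that instant.
So ΔT = g/(αL) = 0.99/(10.1×10⁻⁶ × 2775) = 35.32 °C.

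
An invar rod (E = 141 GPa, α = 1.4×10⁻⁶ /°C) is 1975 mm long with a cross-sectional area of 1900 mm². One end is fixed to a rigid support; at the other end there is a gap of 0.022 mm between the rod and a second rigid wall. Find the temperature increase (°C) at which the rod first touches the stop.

The gap closes when αΔT L = 0.022 mm, since the rod is still unstressed at that instant.
ΔT = 0.022 / (1.4×10⁻⁶ × 1975) = 7.957 °C.

ΔT ≈ 7.96 °C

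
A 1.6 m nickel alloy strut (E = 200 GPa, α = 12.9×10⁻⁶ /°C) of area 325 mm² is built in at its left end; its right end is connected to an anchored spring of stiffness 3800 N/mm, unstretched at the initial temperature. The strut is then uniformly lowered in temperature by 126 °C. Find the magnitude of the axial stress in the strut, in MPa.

If the spring were absent the strut would shorten by αΔT L = 12.9×10⁻⁶ × 126 × 1600 = 2.601 mm.
With a force P in the spring, the elastic change of the strut is PL/(AE) and that of the spring is P/k; compatibility requires their sum to equal δ_free.
P [ L/(AE) + 1/k ] = δ_free → P [ 1600/(325×200×10³) + 1/(3800) ] = 2.601.
P = 2.601 / 0.0002878 = 9037 N.
σ = P/A = 9037/325 = 27.81 MPa.

σ ≈ 27.8 MPa (tensile)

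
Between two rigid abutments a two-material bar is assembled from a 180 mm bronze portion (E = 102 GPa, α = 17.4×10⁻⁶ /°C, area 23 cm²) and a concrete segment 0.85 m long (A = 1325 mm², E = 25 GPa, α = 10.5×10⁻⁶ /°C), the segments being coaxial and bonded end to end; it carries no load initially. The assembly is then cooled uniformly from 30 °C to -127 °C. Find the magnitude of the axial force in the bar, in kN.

If the supports were absent, the total length change would be Σ αᵢΔT Lᵢ = 17.4×10⁻⁶×157×180 + 10.5×10⁻⁶×157×850 = 1.893 mm.
The rigid supports impose zero overall length change; the single axial force P common to all segments must satisfy P Σ Lᵢ/(AᵢEᵢ) = δ_free.
The series flexibility is Σ Lᵢ/(AᵢEᵢ) = 180/(2300×102×10³) + 850/(1325×25×10³) = 2.643×10⁻⁵ mm/N.
So P = 1.893 / 2.643×10⁻⁵ = 71.63 kN, tensile.

P ≈ 71.6 kN (tensile)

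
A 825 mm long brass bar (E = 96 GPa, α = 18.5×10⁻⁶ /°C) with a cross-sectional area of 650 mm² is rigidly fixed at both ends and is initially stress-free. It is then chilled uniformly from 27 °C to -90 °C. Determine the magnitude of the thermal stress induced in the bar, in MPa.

Because both ends are immovable the net strain is zero, and the suppressed thermal strain is αΔT = 18.5×10⁻⁶ × 117 = 2164.5×10⁻⁶.
σ = EαΔT = 96×10³ × 18.5×10⁻⁶ × 117 = 207.8 MPa (tensile; the bar is trying to contract).

σ ≈ 208 MPa (tensile)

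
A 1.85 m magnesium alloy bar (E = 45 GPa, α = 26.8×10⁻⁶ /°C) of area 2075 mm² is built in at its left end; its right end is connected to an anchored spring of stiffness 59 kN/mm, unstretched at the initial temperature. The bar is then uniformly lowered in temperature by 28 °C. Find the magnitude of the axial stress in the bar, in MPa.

σ ≈ 18.2 MPa (tensile)

The unrestrained thermal change is αΔT L = 26.8×10⁻⁶ × 28 × 1850 = 1.388 mm.
Let P be the tensile force in the spring. The bar extends elastically by PL/(AE) and the spring stretches by P/k; together these equal δ_free.
P [ L/(AE) + 1/k ] = δ_free → P [ 1850/(2075×45×10³) + 1/(59×10³) ] = 1.388.
P = 1.388 / 3.676×10⁻⁵ = 37760 N.
σ = P/A = 37760/2075 = 18.2 MPa.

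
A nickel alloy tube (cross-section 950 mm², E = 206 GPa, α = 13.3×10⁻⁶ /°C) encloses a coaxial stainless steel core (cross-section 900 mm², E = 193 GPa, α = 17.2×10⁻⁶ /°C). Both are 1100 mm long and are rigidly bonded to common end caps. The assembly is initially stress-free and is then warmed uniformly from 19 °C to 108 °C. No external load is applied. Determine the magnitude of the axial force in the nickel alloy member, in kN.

The stainless steel has the larger α, so on heating it would change length more than the nickel alloy if both were free. The rigid plates force a common final length, so the stainless steel is put into compression and the nickel alloy into tension, with equal and opposite forces P (no external load).
Setting the final lengths equal and cancelling L: (α₁ − α₂)ΔT = P/(A₁E₁) + P/(A₂E₂).
|α₁ − α₂|·ΔT = 3.9×10⁻⁶ × 89 = 0.0003471.
1/(A₁E₁) + 1/(A₂E₂) = 1/(950×206×10³) + 1/(900×193×10³) = 1.087×10⁻⁸ N⁻¹.
P = 0.0003471 / 1.087×10⁻⁸ = 31940 N = 31.94 kN.

P ≈ 31.9 kN (tensile in the nickel alloy)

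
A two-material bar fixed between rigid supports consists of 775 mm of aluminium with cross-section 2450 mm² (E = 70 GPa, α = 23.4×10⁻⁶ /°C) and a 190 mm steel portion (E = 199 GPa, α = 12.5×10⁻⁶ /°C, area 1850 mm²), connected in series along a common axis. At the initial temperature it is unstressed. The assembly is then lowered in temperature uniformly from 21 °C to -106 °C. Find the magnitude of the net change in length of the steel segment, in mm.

With the walls removed the bar would change length by δ_free = Σ αᵢΔT Lᵢ = 23.4×10⁻⁶×127×775 + 12.5×10⁻⁶×127×190 = 2.605 mm.
Since the ends are fixed, an axial force P builds up, equal in every segment, with P · Σ Lᵢ/(AᵢEᵢ) = δ_free.
Σ Lᵢ/(AᵢEᵢ) = 775/(2450×70×10³) + 190/(1850×199×10³) = 5.035×10⁻⁶ mm/N.
So P = 2.605 / 5.035×10⁻⁶ = 517.3 kN, tensile.
For the steel segment, free thermal change = 12.5×10⁻⁶×127×190 = 0.3016 mm and elastic change from P = 517300×190/(1850×199×10³) = 0.267 mm; these oppose, so the net change is 0.0346 mm (segment shortens).

|ΔL| ≈ 0.0346 mm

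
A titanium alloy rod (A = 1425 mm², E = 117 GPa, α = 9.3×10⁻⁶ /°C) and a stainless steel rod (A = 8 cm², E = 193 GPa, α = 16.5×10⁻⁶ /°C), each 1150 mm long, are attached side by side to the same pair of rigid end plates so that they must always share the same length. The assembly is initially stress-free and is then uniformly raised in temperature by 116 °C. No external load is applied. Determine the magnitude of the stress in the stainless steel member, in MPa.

σ ≈ 83.7 MPa (compressive)

Both members must finish at the same length. With the larger α, the stainless steel tends to over-expand; the plates restrain it, putting the stainless steel in compression and the titanium alloy in tension. With no external load the two internal forces are equal and opposite, magnitude P.
Equating the net (thermal + elastic) strains gives |α₁ − α₂|·ΔT = P·[1/(A₁E₁) + 1/(A₂E₂)].
|α₁ − α₂|·ΔT = 7.2×10⁻⁶ × 116 = 0.0008352.
1/(A₁E₁) + 1/(A₂E₂) = 1/(1425×117×10³) + 1/(800×193×10³) = 1.247×10⁻⁸ N⁻¹.
P = 0.0008352 / 1.247×10⁻⁸ = 66950 N = 66.95 kN.
σ_{stainless steel} = P/A₂ = 66950/800 = 83.69 MPa, compressive.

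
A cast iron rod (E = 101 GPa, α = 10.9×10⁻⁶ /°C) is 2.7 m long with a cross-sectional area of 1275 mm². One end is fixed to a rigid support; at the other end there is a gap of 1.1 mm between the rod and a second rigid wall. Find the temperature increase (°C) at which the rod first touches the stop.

The gap closes when αΔT L = 1.1 mm, since the rod is still unstressed at that instant.
So ΔT = g/(αL) = 1.1/(10.9×10⁻⁶ × 2700) = 37.38 °C.

ΔT ≈ 37.4 °C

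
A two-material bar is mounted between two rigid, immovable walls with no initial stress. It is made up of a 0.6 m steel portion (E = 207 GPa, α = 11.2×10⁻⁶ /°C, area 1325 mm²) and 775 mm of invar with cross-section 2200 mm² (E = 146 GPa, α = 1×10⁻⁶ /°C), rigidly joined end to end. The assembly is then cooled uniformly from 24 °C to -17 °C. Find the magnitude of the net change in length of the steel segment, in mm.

|ΔL| ≈ 0.129 mm

If the supports were absent, the total length change would be Σ αᵢΔT Lᵢ = 11.2×10⁻⁶×41×600 + 1×10⁻⁶×41×775 = 0.3073 mm.
The rigid supports impose zero overall length change; the single axial force P common to all segments must satisfy P Σ Lᵢ/(AᵢEᵢ) = δ_free.
Σ Lᵢ/(AᵢEᵢ) = 600/(1325×207×10³) + 775/(2200×146×10³) = 4.6×10⁻⁶ mm/N.
So P = 0.3073 / 4.6×10⁻⁶ = 66.8 kN, tensile.
For the steel segment, free thermal change = 11.2×10⁻⁶×41×600 = 0.2755 mm and elastic change from P = 66800×600/(1325×207×10³) = 0.1461 mm; these oppose, so the net change is 0.129 mm (segment shortens).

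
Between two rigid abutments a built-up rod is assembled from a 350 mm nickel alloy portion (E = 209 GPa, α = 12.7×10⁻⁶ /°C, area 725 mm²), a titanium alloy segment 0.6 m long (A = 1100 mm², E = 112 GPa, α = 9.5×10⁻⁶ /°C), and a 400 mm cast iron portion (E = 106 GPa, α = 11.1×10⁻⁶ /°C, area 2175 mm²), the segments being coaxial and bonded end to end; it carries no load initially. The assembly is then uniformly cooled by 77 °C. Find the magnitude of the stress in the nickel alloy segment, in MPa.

Free thermal contraction of the whole bar: Σ αᵢΔT Lᵢ = 12.7×10⁻⁶×77×350 + 9.5×10⁻⁶×77×600 + 11.1×10⁻⁶×77×400 = 1.123 mm.
The walls prevent any net length change, so an axial force P (same in every segment) develops. Compatibility: P · Σ Lᵢ/(AᵢEᵢ) = δ_free.
Σ Lᵢ/(AᵢEᵢ) = 350/(725×209×10³) + 600/(1100×112×10³) + 400/(2175×106×10³) = 8.915×10⁻⁶ mm/N.
So P = 1.123 / 8.915×10⁻⁶ = 126 kN, tensile.
σ_{nickel alloy} = P / A = 126000 / 725 = 173.8 MPa.

σ ≈ 174 MPa (tensile)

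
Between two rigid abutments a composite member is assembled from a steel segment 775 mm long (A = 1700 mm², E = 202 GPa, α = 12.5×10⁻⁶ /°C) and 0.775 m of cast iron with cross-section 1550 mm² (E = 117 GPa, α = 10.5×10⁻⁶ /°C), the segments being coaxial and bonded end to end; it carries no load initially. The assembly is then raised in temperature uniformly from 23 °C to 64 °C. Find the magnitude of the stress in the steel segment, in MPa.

Free thermal expansion of the whole bar: Σ αᵢΔT Lᵢ = 12.5×10⁻⁶×41×775 + 10.5×10⁻⁶×41×775 = 0.7308 mm.
The walls prevent any net length change, so an axial force P (same in every segment) develops. Compatibility: P · Σ Lᵢ/(AᵢEᵢ) = δ_free.
The series flexibility is Σ Lᵢ/(AᵢEᵢ) = 775/(1700×202×10³) + 775/(1550×117×10³) = 6.53×10⁻⁶ mm/N.
So P = 0.7308 / 6.53×10⁻⁶ = 111.9 kN, compressive.
σ_{steel} = P / A = 111900 / 1700 = 65.83 MPa.

σ ≈ 65.8 MPa (compressive)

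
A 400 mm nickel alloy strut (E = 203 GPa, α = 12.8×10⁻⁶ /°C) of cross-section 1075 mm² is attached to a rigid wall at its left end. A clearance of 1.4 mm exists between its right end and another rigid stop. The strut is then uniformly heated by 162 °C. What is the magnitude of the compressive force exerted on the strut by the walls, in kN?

P ≈ 0 kN

Unrestrained expansion: δ_free = αΔT L = 12.8×10⁻⁶ × 162 × 400 = 0.8294 mm.
This is smaller than the 1.4 mm clearance, so the strut expands freely without reaching the stop — the stress is zero.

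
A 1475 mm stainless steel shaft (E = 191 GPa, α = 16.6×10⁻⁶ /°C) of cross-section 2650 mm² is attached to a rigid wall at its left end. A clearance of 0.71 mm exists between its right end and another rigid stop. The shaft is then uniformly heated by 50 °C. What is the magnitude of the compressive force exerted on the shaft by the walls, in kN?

Free thermal elongation = αΔT L = 16.6×10⁻⁶ × 50 × 1475 = 1.224 mm.
After closing the 0.71 mm clearance, 1.224 − 0.71 = 0.5143 mm of expansion remains to be suppressed by the wall.
So σ = E(δ_free − g)/L = 191×10³ × 0.5143/1475 = 66.59 MPa.
P = σA = 66.59 × 2650 = 176.5 kN.

P ≈ 176 kN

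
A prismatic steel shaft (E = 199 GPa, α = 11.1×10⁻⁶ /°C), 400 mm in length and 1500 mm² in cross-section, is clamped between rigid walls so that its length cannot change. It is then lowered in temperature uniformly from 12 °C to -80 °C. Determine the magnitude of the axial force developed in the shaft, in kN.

With zero net strain, σ = E·αΔT = 199 GPa × 11.1×10⁻⁶ × 92 = 203.2 MPa.
Then P = σA = 203.2 × 1500 mm² = 304.8 kN, tensile.

P ≈ 305 kN (tensile)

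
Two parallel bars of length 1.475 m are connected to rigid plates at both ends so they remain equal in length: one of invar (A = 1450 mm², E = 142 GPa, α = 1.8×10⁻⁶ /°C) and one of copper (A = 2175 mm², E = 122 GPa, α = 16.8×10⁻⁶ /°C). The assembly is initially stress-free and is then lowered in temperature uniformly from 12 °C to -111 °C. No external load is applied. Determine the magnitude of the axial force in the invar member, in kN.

The copper has the larger α, so on cooling it would change length more than the invar if both were free. The rigid plates force a common final length, so the copper is put into tension and the invar into compression, with equal and opposite forces P (no external load).
Compatibility of the two members (thermal + elastic change equal): (α₁ − α₂)ΔT = P·[1/(A₁E₁) + 1/(A₂E₂)].
|α₁ − α₂|·ΔT = 15×10⁻⁶ × 123 = 0.001845.
1/(A₁E₁) + 1/(A₂E₂) = 1/(1450×142×10³) + 1/(2175×122×10³) = 8.625×10⁻⁹ N⁻¹.
P = 0.001845 / 8.625×10⁻⁹ = 213900 N = 213.9 kN.

P ≈ 214 kN (compressive in the invar)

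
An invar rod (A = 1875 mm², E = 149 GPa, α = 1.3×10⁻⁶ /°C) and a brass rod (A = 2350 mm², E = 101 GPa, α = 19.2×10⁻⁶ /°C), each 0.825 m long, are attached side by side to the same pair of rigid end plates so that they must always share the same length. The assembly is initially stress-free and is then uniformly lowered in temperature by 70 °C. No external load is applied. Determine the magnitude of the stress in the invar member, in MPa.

σ ≈ 85.8 MPa (compressive)

Equilibrium of a rigid end plate with no external load gives equal and opposite internal forces ±P in the two members. Since α_{brass} > α_{invar}, cooling drives the brass into tension and the invar into compression.
Setting the final lengths equal and cancelling L: (α₁ − α₂)ΔT = P/(A₁E₁) + P/(A₂E₂).
|α₁ − α₂|·ΔT = 17.9×10⁻⁶ × 70 = 0.001253.
1/(A₁E₁) + 1/(A₂E₂) = 1/(1875×149×10³) + 1/(2350×101×10³) = 7.793×10⁻⁹ N⁻¹.
So P = 0.001253 / 7.793×10⁻⁹ = 160.8 kN.
σ_{invar} = P/A₁ = 160800/1875 = 85.76 MPa, compressive.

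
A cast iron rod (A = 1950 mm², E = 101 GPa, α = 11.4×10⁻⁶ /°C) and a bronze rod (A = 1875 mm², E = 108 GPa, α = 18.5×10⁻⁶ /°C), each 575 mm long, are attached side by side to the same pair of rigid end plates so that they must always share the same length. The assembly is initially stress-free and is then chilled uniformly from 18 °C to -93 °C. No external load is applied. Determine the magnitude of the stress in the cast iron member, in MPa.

The bronze has the larger α, so on cooling it would change length more than the cast iron if both were free. The rigid plates force a common final length, so the bronze is put into tension and the cast iron into compression, with equal and opposite forces P (no external load).
Compatibility of the two members (thermal + elastic change equal): (α₁ − α₂)ΔT = P·[1/(A₁E₁) + 1/(A₂E₂)].
|α₁ − α₂|·ΔT = 7.1×10⁻⁶ × 111 = 0.0007881.
1/(A₁E₁) + 1/(A₂E₂) = 1/(1950×101×10³) + 1/(1875×108×10³) = 1.002×10⁻⁸ N⁻¹.
So P = 0.0007881 / 1.002×10⁻⁸ = 78.69 kN.
σ_{cast iron} = P/A₁ = 78690/1950 = 40.35 MPa, compressive.

σ ≈ 40.4 MPa (compressive)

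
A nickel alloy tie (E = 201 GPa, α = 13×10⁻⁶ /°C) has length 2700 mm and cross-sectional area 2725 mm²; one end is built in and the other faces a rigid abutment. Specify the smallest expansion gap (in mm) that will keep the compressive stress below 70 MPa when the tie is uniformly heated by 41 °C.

g ≈ 0.499 mm

With no wall the tie would lengthen by αΔT L = 13×10⁻⁶ × 41 × 2700 = 1.439 mm.
A stress of 70 MPa corresponds to the wall pushing the tie back by σL/E = 70×2700/(201×10³) = 0.9403 mm.
So the gap has to take up the difference, g_min = δ_free − σL/E = 1.439 − 0.9403 = 0.4988 mm.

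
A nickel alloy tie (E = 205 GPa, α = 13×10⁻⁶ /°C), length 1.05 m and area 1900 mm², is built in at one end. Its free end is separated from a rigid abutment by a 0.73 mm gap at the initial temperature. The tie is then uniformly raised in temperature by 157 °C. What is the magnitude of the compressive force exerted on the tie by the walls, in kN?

If the wall were absent the tie would grow by αΔT L = 13×10⁻⁶ × 157 × 1050 = 2.143 mm.
The gap closes (δ_free > 0.73 mm) and the wall then resists a further 2.143 − 0.73 = 1.413 mm of expansion.
So σ = E(δ_free − g)/L = 205×10³ × 1.413/1050 = 275.9 MPa.
P = σA = 275.9 × 1900 = 524.2 kN.

P ≈ 524 kN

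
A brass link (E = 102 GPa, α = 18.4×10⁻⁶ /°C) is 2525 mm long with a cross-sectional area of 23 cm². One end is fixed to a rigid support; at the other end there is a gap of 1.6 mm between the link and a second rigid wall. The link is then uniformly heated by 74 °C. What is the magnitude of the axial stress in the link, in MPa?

If the wall were absent the link would grow by αΔT L = 18.4×10⁻⁶ × 74 × 2525 = 3.438 mm.
This exceeds the 1.6 mm gap, so the wall pushes back. The portion of expansion that must be recovered elastically is δ_free − gap = 3.438 − 1.6 = 1.838 mm.
So σ = E(δ_free − g)/L = 102×10³ × 1.838/2525 = 74.25 MPa.

σ ≈ 74.2 MPa (compressive)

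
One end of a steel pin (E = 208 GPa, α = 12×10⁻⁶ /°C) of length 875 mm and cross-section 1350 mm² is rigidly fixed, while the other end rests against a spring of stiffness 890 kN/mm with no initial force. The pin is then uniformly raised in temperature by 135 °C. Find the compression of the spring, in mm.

If the spring were absent the pin would lengthen by αΔT L = 12×10⁻⁶ × 135 × 875 = 1.418 mm.
Let P be the compressive force at the spring. The pin shortens elastically by PL/(AE) and the spring compresses by P/k; together these equal δ_free.
So P = δ_free / [L/(AE) + 1/k] = 1.418 / [ 875/(1350×208×10³) + 1/(890×10³) ].
P = 1.418 / 4.24×10⁻⁶ = 334300 N.
Spring compression = P/k = 334300/(890×10³) = 0.3757 mm.

δ ≈ 0.376 mm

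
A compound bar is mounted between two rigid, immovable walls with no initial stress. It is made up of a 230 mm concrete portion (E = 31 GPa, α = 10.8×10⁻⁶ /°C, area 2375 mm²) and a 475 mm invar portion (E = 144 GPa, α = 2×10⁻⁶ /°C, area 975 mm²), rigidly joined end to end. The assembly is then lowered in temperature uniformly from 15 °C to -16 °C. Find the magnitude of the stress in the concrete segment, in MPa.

σ ≈ 6.89 MPa (tensile)

With the walls removed the bar would change length by δ_free = Σ αᵢΔT Lᵢ = 10.8×10⁻⁶×31×230 + 2×10⁻⁶×31×475 = 0.1065 mm.
The walls prevent any net length change, so an axial force P (same in every segment) develops. Compatibility: P · Σ Lᵢ/(AᵢEᵢ) = δ_free.
Σ Lᵢ/(AᵢEᵢ) = 230/(2375×31×10³) + 475/(975×144×10³) = 6.507×10⁻⁶ mm/N.
Hence P = δ_free / Σ(L/AE) = 0.1065/6.507×10⁻⁶ = 16.36 kN (tensile).
σ_{concrete} = P / A = 16360 / 2375 = 6.888 MPa.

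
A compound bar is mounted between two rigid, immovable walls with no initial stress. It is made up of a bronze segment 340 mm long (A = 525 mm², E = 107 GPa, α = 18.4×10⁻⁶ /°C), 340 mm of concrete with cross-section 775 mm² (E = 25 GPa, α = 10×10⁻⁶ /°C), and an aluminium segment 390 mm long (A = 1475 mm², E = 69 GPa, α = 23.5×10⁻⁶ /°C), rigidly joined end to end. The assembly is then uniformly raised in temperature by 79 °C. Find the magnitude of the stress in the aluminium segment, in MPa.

With the walls removed the bar would change length by δ_free = Σ αᵢΔT Lᵢ = 18.4×10⁻⁶×79×340 + 10×10⁻⁶×79×340 + 23.5×10⁻⁶×79×390 = 1.487 mm.
The rigid supports impose zero overall length change; the single axial force P common to all segments must satisfy P Σ Lᵢ/(AᵢEᵢ) = δ_free.
Σ Lᵢ/(AᵢEᵢ) = 340/(525×107×10³) + 340/(775×25×10³) + 390/(1475×69×10³) = 2.743×10⁻⁵ mm/N.
So P = 1.487 / 2.743×10⁻⁵ = 54.2 kN, compressive.
σ_{aluminium} = P / A = 54200 / 1475 = 36.75 MPa.

σ ≈ 36.7 MPa (compressive)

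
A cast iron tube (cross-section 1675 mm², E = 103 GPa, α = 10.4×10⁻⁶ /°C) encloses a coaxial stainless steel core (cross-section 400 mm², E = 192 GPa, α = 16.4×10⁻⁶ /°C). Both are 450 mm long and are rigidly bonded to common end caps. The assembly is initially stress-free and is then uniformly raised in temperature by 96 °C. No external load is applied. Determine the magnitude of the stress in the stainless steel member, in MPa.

σ ≈ 76.5 MPa (compressive)

Both members must finish at the same length. With the larger α, the stainless steel tends to over-expand; the plates restrain it, putting the stainless steel in compression and the cast iron in tension. With no external load the two internal forces are equal and opposite, magnitude P.
Equating the net (thermal + elastic) strains gives |α₁ − α₂|·ΔT = P·[1/(A₁E₁) + 1/(A₂E₂)].
|α₁ − α₂|·ΔT = 6×10⁻⁶ × 96 = 0.000576.
1/(A₁E₁) + 1/(A₂E₂) = 1/(1675×103×10³) + 1/(400×192×10³) = 1.882×10⁻⁸ N⁻¹.
So P = 0.000576 / 1.882×10⁻⁸ = 30.61 kN.
σ_{stainless steel} = P/A₂ = 30610/400 = 76.53 MPa, compressive.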